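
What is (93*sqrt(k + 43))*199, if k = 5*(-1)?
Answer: 18507*sqrt(38) ≈ 1.1408e+5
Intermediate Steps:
k = -5
(93*sqrt(k + 43))*199 = (93*sqrt(-5 + 43))*199 = (93*sqrt(38))*199 = 18507*sqrt(38)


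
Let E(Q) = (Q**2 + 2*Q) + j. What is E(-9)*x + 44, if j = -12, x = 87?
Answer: 4481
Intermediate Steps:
E(Q) = -12 + Q**2 + 2*Q (E(Q) = (Q**2 + 2*Q) - 12 = -12 + Q**2 + 2*Q)
E(-9)*x + 44 = (-12 + (-9)**2 + 2*(-9))*87 + 44 = (-12 + 81 - 18)*87 + 44 = 51*87 + 44 = 4437 + 44 = 4481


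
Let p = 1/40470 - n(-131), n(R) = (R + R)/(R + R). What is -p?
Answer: 40469/40470 ≈ 0.99998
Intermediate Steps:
n(R) = 1 (n(R) = (2*R)/((2*R)) = (2*R)*(1/(2*R)) = 1)
p = -40469/40470 (p = 1/40470 - 1*1 = 1/40470 - 1 = -40469/40470 ≈ -0.99998)
-p = -1*(-40469/40470) = 40469/40470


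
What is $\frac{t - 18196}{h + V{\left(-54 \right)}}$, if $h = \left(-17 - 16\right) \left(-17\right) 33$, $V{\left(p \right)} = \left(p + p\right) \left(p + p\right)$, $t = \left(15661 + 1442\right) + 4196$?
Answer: $\frac{3103}{30177} \approx 0.10283$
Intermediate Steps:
$t = 21299$ ($t = 17103 + 4196 = 21299$)
$V{\left(p \right)} = 4 p^{2}$ ($V{\left(p \right)} = 2 p 2 p = 4 p^{2}$)
$h = 18513$ ($h = \left(-17 - 16\right) \left(-17\right) 33 = \left(-33\right) \left(-17\right) 33 = 561 \cdot 33 = 18513$)
$\frac{t - 18196}{h + V{\left(-54 \right)}} = \frac{21299 - 18196}{18513 + 4 \left(-54\right)^{2}} = \frac{3103}{18513 + 4 \cdot 2916} = \frac{3103}{18513 + 11664} = \frac{3103}{30177}$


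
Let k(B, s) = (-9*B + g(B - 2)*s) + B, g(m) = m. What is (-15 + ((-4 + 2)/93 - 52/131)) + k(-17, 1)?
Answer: 1237568/12183 ≈ 101.58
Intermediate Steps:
k(B, s) = -8*B + s*(-2 + B) (k(B, s) = (-9*B + (B - 2)*s) + B = (-9*B + (-2 + B)*s) + B = (-9*B + s*(-2 + B)) + B = -8*B + s*(-2 + B))
(-15 + ((-4 + 2)/93 - 52/131)) + k(-17, 1) = (-15 + ((-4 + 2)/93 - 52/131)) + (-8*(-17) + 1*(-2 - 17)) = (-15 + (-2*1/93 - 52*1/131)) + (136 + 1*(-19)) = (-15 + (-2/93 - 52/131)) + (136 - 19) = (-15 - 5098/12183) + 117 = -187843/12183 + 117 = 1237568/12183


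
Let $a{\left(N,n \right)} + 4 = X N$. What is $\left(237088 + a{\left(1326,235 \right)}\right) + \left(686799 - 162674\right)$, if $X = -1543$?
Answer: $-1284809$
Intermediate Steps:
$a{\left(N,n \right)} = -4 - 1543 N$
$\left(237088 + a{\left(1326,235 \right)}\right) + \left(686799 - 162674\right) = \left(237088 - 2046022\right) + \left(686799 - 162674\right) = \left(237088 - 2046022\right) + 524125 = -1808934 + 524125 = -1284809$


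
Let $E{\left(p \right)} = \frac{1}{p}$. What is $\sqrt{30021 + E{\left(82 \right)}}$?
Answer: $\frac{\sqrt{201861286}}{82} \approx 173.27$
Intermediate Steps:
$\sqrt{30021 + E{\left(82 \right)}} = \sqrt{30021 + \frac{1}{82}} = \sqrt{\frac{2461723}{82}} = \frac{\sqrt{201861286}}{82}$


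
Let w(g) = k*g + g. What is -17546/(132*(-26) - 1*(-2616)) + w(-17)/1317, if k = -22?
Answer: 3899899/179112 ≈ 21.774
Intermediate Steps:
w(g) = -21*g (w(g) = -22*g + g = -21*g)
-17546/(132*(-26) - 1*(-2616)) + w(-17)/1317 = -17546/(132*(-26) - 1*(-2616)) - 21*(-17)/1317 = -17546/(-3432 + 2616) + 357*(1/1317) = -17546/(-816) + 119/439 = -17546*(-1/816) + 119/439 = 8773/408 + 119/439 = 3899899/179112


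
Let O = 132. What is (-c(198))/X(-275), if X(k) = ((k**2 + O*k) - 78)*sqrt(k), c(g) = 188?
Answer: 188*I*sqrt(11)/2158585 ≈ 0.00028886*I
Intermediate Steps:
X(k) = sqrt(k)*(-78 + k**2 + 132*k) (X(k) = ((k**2 + 132*k) - 78)*sqrt(k) = (-78 + k**2 + 132*k)*sqrt(k) = sqrt(k)*(-78 + k**2 + 132*k))
(-c(198))/X(-275) = (-1*188)/((sqrt(-275)*(-78 + (-275)**2 + 132*(-275)))) = -188*(-I*sqrt(11)/(55*(-78 + 75625 - 36300))) = -188*(-I*sqrt(11)/2158585) = -(-188)*I*sqrt(11)/2158585 = 188*I*sqrt(11)/2158585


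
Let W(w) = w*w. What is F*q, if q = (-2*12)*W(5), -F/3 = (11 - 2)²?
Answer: 145800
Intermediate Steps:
W(w) = w²
F = -243 (F = -3*(11 - 2)² = -3*9² = -3*81 = -243)
q = -600 (q = -2*12*5² = -24*25 = -600)
F*q = -243*(-600) = 145800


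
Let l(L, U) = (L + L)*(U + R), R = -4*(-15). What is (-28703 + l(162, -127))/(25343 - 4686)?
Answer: -50411/20657 ≈ -2.4404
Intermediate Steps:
R = 60
l(L, U) = 2*L*(60 + U) (l(L, U) = (L + L)*(U + 60) = (2*L)*(60 + U) = 2*L*(60 + U))
(-28703 + l(162, -127))/(25343 - 4686) = (-28703 + 2*162*(60 - 127))/(25343 - 4686) = (-28703 + 2*162*(-67))/20657 = (-28703 - 21708)*(1/20657) = -50411*1/20657 = -50411/20657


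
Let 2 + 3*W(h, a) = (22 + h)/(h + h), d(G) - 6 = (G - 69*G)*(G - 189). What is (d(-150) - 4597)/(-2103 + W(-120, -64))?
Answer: 1246460760/757271 ≈ 1646.0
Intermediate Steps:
d(G) = 6 - 68*G*(-189 + G) (d(G) = 6 + (G - 69*G)*(G - 189) = 6 + (-68*G)*(-189 + G) = 6 - 68*G*(-189 + G))
W(h, a) = -⅔ + (22 + h)/(6*h) (W(h, a) = -⅔ + ((22 + h)/(h + h))/3 = -⅔ + ((22 + h)/((2*h)))/3 = -⅔ + ((22 + h)*(1/(2*h)))/3 = -⅔ + ((22 + h)/(2*h))/3 = -⅔ + (22 + h)/(6*h))
(d(-150) - 4597)/(-2103 + W(-120, -64)) = ((6 - 68*(-150)² + 12852*(-150)) - 4597)/(-2103 + (⅙)*(22 - 3*(-120))/(-120)) = ((6 - 68*22500 - 1927800) - 4597)/(-2103 + (⅙)*(-1/120)*(22 + 360)) = ((6 - 1530000 - 1927800) - 4597)/(-2103 + (⅙)*(-1/120)*382) = (-3457794 - 4597)/(-2103 - 191/360) = -3462391/(-757271/360) = -3462391*(-360/757271) = 1246460760/757271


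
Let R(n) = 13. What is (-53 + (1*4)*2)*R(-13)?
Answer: -585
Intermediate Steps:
(-53 + (1*4)*2)*R(-13) = (-53 + (1*4)*2)*13 = (-53 + 4*2)*13 = (-53 + 8)*13 = -45*13 = -585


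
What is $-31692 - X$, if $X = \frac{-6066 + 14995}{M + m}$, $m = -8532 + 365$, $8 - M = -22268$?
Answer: $- \frac{447151357}{14109} \approx -31693.0$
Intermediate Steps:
$M = 22276$ ($M = 8 - -22268 = 8 + 22268 = 22276$)
$m = -8167$
$X = \frac{8929}{14109}$ ($X = \frac{-6066 + 14995}{22276 - 8167} = \frac{8929}{14109} \approx 0.63286$)
$-31692 - X = -31692 - \frac{8929}{14109} = - \frac{447151357}{14109}$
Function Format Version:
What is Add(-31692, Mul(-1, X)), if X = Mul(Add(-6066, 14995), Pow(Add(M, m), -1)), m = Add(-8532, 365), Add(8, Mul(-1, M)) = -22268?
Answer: Rational(-447151357, 14109) ≈ -31693.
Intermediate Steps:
M = 22276 (M = Add(8, Mul(-1, -22268)) = Add(8, 22268) = 22276)
m = -8167
X = Rational(8929, 14109) (X = Mul(Add(-6066, 14995), Pow(Add(22276, -8167), -1)) = Mul(8929, Pow(14109, -1)) = Mul(8929, Rational(1, 14109)) = Rational(8929, 14109) ≈ 0.63286)
Add(-31692, Mul(-1, X)) = Add(-31692, Mul(-1, Rational(8929, 14109))) = Add(-31692, Rational(-8929, 14109)) = Rational(-447151357, 14109)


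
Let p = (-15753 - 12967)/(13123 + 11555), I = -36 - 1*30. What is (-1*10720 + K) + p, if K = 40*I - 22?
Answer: -165134858/12339 ≈ -13383.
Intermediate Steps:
I = -66 (I = -36 - 30 = -66)
K = -2662 (K = 40*(-66) - 22 = -2640 - 22 = -2662)
p = -14360/12339 (p = -28720/24678 = -28720*1/24678 = -14360/12339 ≈ -1.1638)
(-1*10720 + K) + p = (-1*10720 - 2662) - 14360/12339 = (-10720 - 2662) - 14360/12339 = -13382 - 14360/12339 = -165134858/12339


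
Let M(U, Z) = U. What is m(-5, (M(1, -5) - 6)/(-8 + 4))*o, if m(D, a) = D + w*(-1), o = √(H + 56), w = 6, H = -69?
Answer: -11*I*√13 ≈ -39.661*I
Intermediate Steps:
o = I*√13 (o = √(-69 + 56) = √(-13) = I*√13 ≈ 3.6056*I)
m(D, a) = -6 + D (m(D, a) = D + 6*(-1) = D - 6 = -6 + D)
m(-5, (M(1, -5) - 6)/(-8 + 4))*o = (-6 - 5)*(I*√13) = -11*I*√13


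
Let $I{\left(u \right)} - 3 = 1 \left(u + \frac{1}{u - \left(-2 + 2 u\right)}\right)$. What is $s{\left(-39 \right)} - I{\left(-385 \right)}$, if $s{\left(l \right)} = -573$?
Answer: $- \frac{73918}{387} \approx -191.0$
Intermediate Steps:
$I{\left(u \right)} = 3 + u + \frac{1}{2 - u}$ ($I{\left(u \right)} = 3 + 1 \left(u + \frac{1}{u - \left(-2 + 2 u\right)}\right) = 3 + 1 \left(u + \frac{1}{2 - u}\right) = 3 + \left(u + \frac{1}{2 - u}\right) = 3 + u + \frac{1}{2 - u}$)
$s{\left(-39 \right)} - I{\left(-385 \right)} = -573 - \frac{-7 - 385 + \left(-385\right)^{2}}{-2 - 385} = -573 - \frac{-7 - 385 + 148225}{-387} = -573 - \left(- \frac{1}{387}\right) 147833 = -573 - - \frac{147833}{387} = -573 + \frac{147833}{387} = - \frac{73918}{387}$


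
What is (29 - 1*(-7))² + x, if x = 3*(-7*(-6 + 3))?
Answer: 1359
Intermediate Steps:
x = 63 (x = 3*(-7*(-3)) = 3*21 = 63)
(29 - 1*(-7))² + x = (29 - 1*(-7))² + 63 = (29 + 7)² + 63 = 36² + 63 = 1296 + 63 = 1359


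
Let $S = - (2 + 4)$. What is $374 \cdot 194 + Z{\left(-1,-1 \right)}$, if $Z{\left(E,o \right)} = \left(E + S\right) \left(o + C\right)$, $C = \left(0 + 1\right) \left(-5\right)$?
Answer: $72598$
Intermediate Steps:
$C = -5$ ($C = 1 \left(-5\right) = -5$)
$S = -6$ ($S = \left(-1\right) 6 = -6$)
$Z{\left(E,o \right)} = \left(-6 + E\right) \left(-5 + o\right)$ ($Z{\left(E,o \right)} = \left(E - 6\right) \left(o - 5\right) = \left(-6 + E\right) \left(-5 + o\right)$)
$374 \cdot 194 + Z{\left(-1,-1 \right)} = 374 \cdot 194 - -42 = 72556 + \left(30 + 6 + 5 + 1\right) = 72556 + 42 = 72598$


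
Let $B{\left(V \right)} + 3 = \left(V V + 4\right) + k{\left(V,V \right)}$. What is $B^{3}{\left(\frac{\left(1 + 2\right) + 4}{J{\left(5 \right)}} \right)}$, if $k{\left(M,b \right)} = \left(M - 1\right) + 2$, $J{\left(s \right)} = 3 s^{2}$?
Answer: $\frac{1653077684224}{177978515625} \approx 9.2881$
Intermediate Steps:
$k{\left(M,b \right)} = 1 + M$ ($k{\left(M,b \right)} = \left(-1 + M\right) + 2 = 1 + M$)
$B{\left(V \right)} = 2 + V + V^{2}$ ($B{\left(V \right)} = -3 + \left(\left(V V + 4\right) + \left(1 + V\right)\right) = -3 + \left(\left(V^{2} + 4\right) + \left(1 + V\right)\right) = -3 + \left(\left(4 + V^{2}\right) + \left(1 + V\right)\right) = -3 + \left(5 + V + V^{2}\right) = 2 + V + V^{2}$)
$B^{3}{\left(\frac{\left(1 + 2\right) + 4}{J{\left(5 \right)}} \right)} = \left(2 + \frac{\left(1 + 2\right) + 4}{3 \cdot 5^{2}} + \left(\frac{\left(1 + 2\right) + 4}{3 \cdot 5^{2}}\right)^{2}\right)^{3} = \left(2 + \frac{3 + 4}{3 \cdot 25} + \left(\frac{3 + 4}{3 \cdot 25}\right)^{2}\right)^{3} = \left(2 + \frac{7}{75} + \left(\frac{7}{75}\right)^{2}\right)^{3} = \left(2 + \frac{7}{75} + \frac{49}{5625}\right)^{3} = \left(\frac{11824}{5625}\right)^{3} = \frac{1653077684224}{177978515625}$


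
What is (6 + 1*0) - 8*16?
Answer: -122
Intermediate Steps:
(6 + 1*0) - 8*16 = (6 + 0) - 128 = 6 - 128 = -122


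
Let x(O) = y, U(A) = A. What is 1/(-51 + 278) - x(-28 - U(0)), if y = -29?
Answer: 6584/227 ≈ 29.004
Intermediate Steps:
x(O) = -29
1/(-51 + 278) - x(-28 - U(0)) = 1/(-51 + 278) - 1*(-29) = 1/227 + 29 = 6584/227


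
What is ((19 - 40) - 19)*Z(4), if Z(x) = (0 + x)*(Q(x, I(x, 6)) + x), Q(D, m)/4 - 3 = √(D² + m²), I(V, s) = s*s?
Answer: -2560 - 2560*√82 ≈ -25742.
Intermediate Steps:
I(V, s) = s²
Q(D, m) = 12 + 4*√(D² + m²)
Z(x) = x*(12 + x + 4*√(1296 + x²)) (Z(x) = (0 + x)*((12 + 4*√(x² + (6²)²)) + x) = x*((12 + 4*√(x² + 36²)) + x) = x*((12 + 4*√(x² + 1296)) + x) = x*((12 + 4*√(1296 + x²)) + x) = x*(12 + x + 4*√(1296 + x²)))
((19 - 40) - 19)*Z(4) = ((19 - 40) - 19)*(4*(12 + 4 + 4*√(1296 + 4²))) = (-21 - 19)*(4*(12 + 4 + 4*√(1296 + 16))) = -160*(12 + 4 + 4*√1312) = -160*(12 + 4 + 4*(4*√82)) = -160*(12 + 4 + 16*√82) = -160*(16 + 16*√82) = -40*(64 + 64*√82) = -2560 - 2560*√82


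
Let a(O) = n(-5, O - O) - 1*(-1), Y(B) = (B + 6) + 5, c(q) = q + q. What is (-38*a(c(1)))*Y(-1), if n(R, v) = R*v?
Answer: -380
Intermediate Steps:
c(q) = 2*q
Y(B) = 11 + B (Y(B) = (6 + B) + 5 = 11 + B)
a(O) = 1 (a(O) = -5*(O - O) - 1*(-1) = -5*0 + 1 = 0 + 1 = 1)
(-38*a(c(1)))*Y(-1) = (-38*1)*(11 - 1) = -38*10 = -380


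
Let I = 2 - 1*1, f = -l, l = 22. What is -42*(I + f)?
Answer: 882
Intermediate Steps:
f = -22 (f = -1*22 = -22)
I = 1 (I = 2 - 1 = 1)
-42*(I + f) = -42*(1 - 22) = -42*(-21) = 882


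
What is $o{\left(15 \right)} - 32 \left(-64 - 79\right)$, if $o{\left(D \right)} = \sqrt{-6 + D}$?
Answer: $4579$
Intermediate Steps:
$o{\left(15 \right)} - 32 \left(-64 - 79\right) = \sqrt{-6 + 15} - 32 \left(-64 - 79\right) = \sqrt{9} - -4576 = 3 + 4576 = 4579$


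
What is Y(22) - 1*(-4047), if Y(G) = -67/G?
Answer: 88967/22 ≈ 4044.0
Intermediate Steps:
Y(22) - 1*(-4047) = -67/22 - 1*(-4047) = -67*1/22 + 4047 = -67/22 + 4047 = 88967/22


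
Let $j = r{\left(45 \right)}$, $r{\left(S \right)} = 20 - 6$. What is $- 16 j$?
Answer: $-224$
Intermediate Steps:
$r{\left(S \right)} = 14$ ($r{\left(S \right)} = 20 - 6 = 14$)
$j = 14$
$- 16 j = \left(-16\right) 14 = -224$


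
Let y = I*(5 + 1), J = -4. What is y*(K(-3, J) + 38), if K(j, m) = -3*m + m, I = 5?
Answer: 1380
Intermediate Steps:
K(j, m) = -2*m
y = 30 (y = 5*(5 + 1) = 5*6 = 30)
y*(K(-3, J) + 38) = 30*(-2*(-4) + 38) = 30*(8 + 38) = 30*46 = 1380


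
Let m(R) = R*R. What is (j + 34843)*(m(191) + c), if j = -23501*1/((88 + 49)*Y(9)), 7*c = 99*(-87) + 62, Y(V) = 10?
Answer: 5887969561872/4795 ≈ 1.2279e+9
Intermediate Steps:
m(R) = R²
c = -8551/7 (c = (99*(-87) + 62)/7 = (-8613 + 62)/7 = (⅐)*(-8551) = -8551/7 ≈ -1221.6)
j = -23501/1370 (j = -23501*1/(10*(88 + 49)) = -23501/(10*137) = -23501/1370 ≈ -17.154)
(j + 34843)*(m(191) + c) = (-23501/1370 + 34843)*(191² - 8551/7) = 47711409*(36481 - 8551/7)/1370 = (47711409/1370)*(246816/7) = 5887969561872/4795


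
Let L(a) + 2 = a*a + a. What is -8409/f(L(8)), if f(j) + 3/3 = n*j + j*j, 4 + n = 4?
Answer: -2803/1633 ≈ -1.7165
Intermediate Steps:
L(a) = -2 + a + a² (L(a) = -2 + (a*a + a) = -2 + (a² + a) = -2 + (a + a²) = -2 + a + a²)
n = 0 (n = -4 + 4 = 0)
f(j) = -1 + j² (f(j) = -1 + (0*j + j*j) = -1 + (0 + j²) = -1 + j²)
-8409/f(L(8)) = -8409/(-1 + (-2 + 8 + 8²)²) = -8409/(-1 + (-2 + 8 + 64)²) = -8409/(-1 + 70²) = -8409/(-1 + 4900) = -8409/4899 = -8409*1/4899 = -2803/1633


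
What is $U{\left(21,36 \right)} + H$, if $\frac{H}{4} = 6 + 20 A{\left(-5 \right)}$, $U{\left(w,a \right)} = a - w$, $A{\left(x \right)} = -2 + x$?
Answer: $-521$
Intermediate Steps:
$H = -536$ ($H = 4 \left(6 + 20 \left(-2 - 5\right)\right) = 4 \left(6 + 20 \left(-7\right)\right) = 4 \left(6 - 140\right) = 4 \left(-134\right) = -536$)
$U{\left(21,36 \right)} + H = \left(36 - 21\right) - 536 = 15 - 536 = -521$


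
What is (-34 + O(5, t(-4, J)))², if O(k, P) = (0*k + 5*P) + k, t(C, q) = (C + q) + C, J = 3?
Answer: 2916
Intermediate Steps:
t(C, q) = q + 2*C
O(k, P) = k + 5*P (O(k, P) = (0 + 5*P) + k = 5*P + k = k + 5*P)
(-34 + O(5, t(-4, J)))² = (-34 + (5 + 5*(3 + 2*(-4))))² = (-34 + (5 + 5*(3 - 8)))² = (-34 + (5 + 5*(-5)))² = (-34 + (5 - 25))² = (-34 - 20)² = (-54)² = 2916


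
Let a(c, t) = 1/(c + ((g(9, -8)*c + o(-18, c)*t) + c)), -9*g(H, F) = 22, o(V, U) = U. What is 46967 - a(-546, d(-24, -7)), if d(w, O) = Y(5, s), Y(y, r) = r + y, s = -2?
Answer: 196603865/4186 ≈ 46967.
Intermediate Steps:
g(H, F) = -22/9 (g(H, F) = -1/9*22 = -22/9)
d(w, O) = 3 (d(w, O) = -2 + 5 = 3)
a(c, t) = 1/(-4*c/9 + c*t) (a(c, t) = 1/(c + ((-22*c/9 + c*t) + c)) = 1/(c + (-13*c/9 + c*t)) = 1/(-4*c/9 + c*t))
46967 - a(-546, d(-24, -7)) = 46967 - 9/((-546)*(-4 + 9*3)) = 46967 - 9*(-1)/(546*(-4 + 27)) = 46967 - 9*(-1)/(546*23) = 46967 - 1*(-3/4186) = 46967 + 3/4186 = 196603865/4186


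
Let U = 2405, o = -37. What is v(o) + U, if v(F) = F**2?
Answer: 3774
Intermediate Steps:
v(o) + U = (-37)**2 + 2405 = 1369 + 2405 = 3774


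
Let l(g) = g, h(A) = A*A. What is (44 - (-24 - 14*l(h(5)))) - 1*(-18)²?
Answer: 94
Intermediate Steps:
h(A) = A²
(44 - (-24 - 14*l(h(5)))) - 1*(-18)² = (44 - (-24 - 14*5²)) - 1*(-18)² = (44 - (-24 - 14*25)) - 1*324 = (44 - (-24 - 350)) - 324 = (44 - 1*(-374)) - 324 = (44 + 374) - 324 = 418 - 324 = 94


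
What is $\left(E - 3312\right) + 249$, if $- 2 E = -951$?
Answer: $- \frac{5175}{2} \approx -2587.5$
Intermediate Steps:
$E = \frac{951}{2}$ ($E = \left(- \frac{1}{2}\right) \left(-951\right) = \frac{951}{2} \approx 475.5$)
$\left(E - 3312\right) + 249 = \left(\frac{951}{2} - 3312\right) + 249 = - \frac{5673}{2} + 249 = - \frac{5175}{2}$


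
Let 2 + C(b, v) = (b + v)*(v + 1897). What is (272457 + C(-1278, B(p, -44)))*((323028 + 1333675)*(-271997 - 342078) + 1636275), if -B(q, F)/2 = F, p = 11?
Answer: 2125926671991672750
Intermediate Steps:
B(q, F) = -2*F
C(b, v) = -2 + (1897 + v)*(b + v) (C(b, v) = -2 + (b + v)*(v + 1897) = -2 + (b + v)*(1897 + v) = -2 + (1897 + v)*(b + v))
(272457 + C(-1278, B(p, -44)))*((323028 + 1333675)*(-271997 - 342078) + 1636275) = (272457 + (-2 + (-2*(-44))**2 + 1897*(-1278) + 1897*(-2*(-44)) - (-2556)*(-44)))*((323028 + 1333675)*(-271997 - 342078) + 1636275) = (272457 + (-2 + 88**2 - 2424366 + 1897*88 - 1278*88))*(1656703*(-614075) + 1636275) = (272457 + (-2 + 7744 - 2424366 + 166936 - 112464))*(-1017339894725 + 1636275) = (272457 - 2362152)*(-1017338258450) = -2089695*(-1017338258450) = 2125926671991672750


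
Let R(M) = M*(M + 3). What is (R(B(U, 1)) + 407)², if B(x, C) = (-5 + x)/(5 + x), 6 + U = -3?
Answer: 2954961/16 ≈ 1.8469e+5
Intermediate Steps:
U = -9 (U = -6 - 3 = -9)
B(x, C) = (-5 + x)/(5 + x)
R(M) = M*(3 + M)
(R(B(U, 1)) + 407)² = (((-5 - 9)/(5 - 9))*(3 + (-5 - 9)/(5 - 9)) + 407)² = ((-14/(-4))*(3 - 14/(-4)) + 407)² = ((-¼*(-14))*(3 - ¼*(-14)) + 407)² = (7*(3 + 7/2)/2 + 407)² = ((7/2)*(13/2) + 407)² = (91/4 + 407)² = (1719/4)² = 2954961/16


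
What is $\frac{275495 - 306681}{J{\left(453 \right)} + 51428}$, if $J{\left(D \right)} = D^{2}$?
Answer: $- \frac{31186}{256637} \approx -0.12152$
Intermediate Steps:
$\frac{275495 - 306681}{J{\left(453 \right)} + 51428} = \frac{275495 - 306681}{453^{2} + 51428} = - \frac{31186}{205209 + 51428} = - \frac{31186}{256637}$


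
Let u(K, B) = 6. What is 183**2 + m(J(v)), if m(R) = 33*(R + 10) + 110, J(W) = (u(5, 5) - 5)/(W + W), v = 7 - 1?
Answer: 135727/4 ≈ 33932.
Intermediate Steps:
v = 6
J(W) = 1/(2*W) (J(W) = (6 - 5)/(W + W) = 1/(2*W))
m(R) = 440 + 33*R (m(R) = 33*(10 + R) + 110 = (330 + 33*R) + 110 = 440 + 33*R)
183**2 + m(J(v)) = 183**2 + (440 + 33*((1/2)/6)) = 33489 + (440 + 33*((1/2)*(1/6))) = 33489 + (440 + 33*(1/12)) = 33489 + (440 + 11/4) = 33489 + 1771/4 = 135727/4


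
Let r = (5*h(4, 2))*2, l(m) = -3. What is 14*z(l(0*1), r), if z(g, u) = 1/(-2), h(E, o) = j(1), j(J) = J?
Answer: -7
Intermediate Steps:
h(E, o) = 1
r = 10 (r = (5*1)*2 = 5*2 = 10)
z(g, u) = -½
14*z(l(0*1), r) = 14*(-½) = -7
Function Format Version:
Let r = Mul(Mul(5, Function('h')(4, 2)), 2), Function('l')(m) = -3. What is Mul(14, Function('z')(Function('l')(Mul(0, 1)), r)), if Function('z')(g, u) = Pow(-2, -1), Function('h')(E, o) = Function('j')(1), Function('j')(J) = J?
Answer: -7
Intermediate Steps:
Function('h')(E, o) = 1
r = 10 (r = Mul(Mul(5, 1), 2) = Mul(5, 2) = 10)
Function('z')(g, u) = Rational(-1, 2)
Mul(14, Function('z')(Function('l')(Mul(0, 1)), r)) = Mul(14, Rational(-1, 2)) = -7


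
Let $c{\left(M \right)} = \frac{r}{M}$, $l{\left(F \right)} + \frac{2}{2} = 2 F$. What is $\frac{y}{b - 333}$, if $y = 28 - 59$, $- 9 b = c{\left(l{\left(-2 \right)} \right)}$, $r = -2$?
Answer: $\frac{1395}{14987} \approx 0.093081$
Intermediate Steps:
$l{\left(F \right)} = -1 + 2 F$
$c{\left(M \right)} = - \frac{2}{M}$
$b = - \frac{2}{45}$ ($b = - \frac{\left(-2\right) \frac{1}{-1 + 2 \left(-2\right)}}{9} = - \frac{\left(-2\right) \frac{1}{-1 - 4}}{9} = - \frac{\left(-2\right) \frac{1}{-5}}{9} = - \frac{\left(-2\right) \left(- \frac{1}{5}\right)}{9} = \left(- \frac{1}{9}\right) \frac{2}{5} = - \frac{2}{45} \approx -0.044444$)
$y = -31$
$\frac{y}{b - 333} = \frac{1}{- \frac{2}{45} - 333} \left(-31\right) = \frac{1}{- \frac{14987}{45}} \left(-31\right) = \left(- \frac{45}{14987}\right) \left(-31\right) = \frac{1395}{14987}$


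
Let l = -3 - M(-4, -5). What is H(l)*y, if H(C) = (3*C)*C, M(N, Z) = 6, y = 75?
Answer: 18225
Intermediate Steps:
l = -9 (l = -3 - 1*6 = -3 - 6 = -9)
H(C) = 3*C²
H(l)*y = (3*(-9)²)*75 = (3*81)*75 = 243*75 = 18225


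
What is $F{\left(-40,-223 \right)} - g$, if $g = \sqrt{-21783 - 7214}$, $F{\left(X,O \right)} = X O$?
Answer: $8920 - i \sqrt{28997} \approx 8920.0 - 170.29 i$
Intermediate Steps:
$F{\left(X,O \right)} = O X$
$g = i \sqrt{28997}$ ($g = \sqrt{-28997} = i \sqrt{28997} \approx 170.29 i$)
$F{\left(-40,-223 \right)} - g = \left(-223\right) \left(-40\right) - i \sqrt{28997} = 8920 - i \sqrt{28997}$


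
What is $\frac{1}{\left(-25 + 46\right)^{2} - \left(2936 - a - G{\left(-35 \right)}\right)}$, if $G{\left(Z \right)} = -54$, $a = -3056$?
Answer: $- \frac{1}{5605} \approx -0.00017841$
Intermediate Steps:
$\frac{1}{\left(-25 + 46\right)^{2} - \left(2936 - a - G{\left(-35 \right)}\right)} = \frac{1}{\left(-25 + 46\right)^{2} - 6046} = \frac{1}{21^{2} - 6046} = \frac{1}{441 - 6046} = \frac{1}{-5605} = - \frac{1}{5605}$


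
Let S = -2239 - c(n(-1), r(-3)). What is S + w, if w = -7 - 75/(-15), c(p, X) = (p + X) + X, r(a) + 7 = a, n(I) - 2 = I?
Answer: -2222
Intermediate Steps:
n(I) = 2 + I
r(a) = -7 + a
c(p, X) = p + 2*X (c(p, X) = (X + p) + X = p + 2*X)
w = -2 (w = -7 - 75*(-1)/15 = -7 - 3*(-5/3) = -7 + 5 = -2)
S = -2220 (S = -2239 - ((2 - 1) + 2*(-7 - 3)) = -2239 - (1 + 2*(-10)) = -2239 - (1 - 20) = -2239 - 1*(-19) = -2239 + 19 = -2220)
S + w = -2220 - 2 = -2222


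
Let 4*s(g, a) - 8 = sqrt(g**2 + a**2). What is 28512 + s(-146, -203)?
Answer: 28514 + 5*sqrt(2501)/4 ≈ 28577.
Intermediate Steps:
s(g, a) = 2 + sqrt(a**2 + g**2)/4 (s(g, a) = 2 + sqrt(g**2 + a**2)/4 = 2 + sqrt(a**2 + g**2)/4)
28512 + s(-146, -203) = 28512 + (2 + sqrt((-203)**2 + (-146)**2)/4) = 28512 + (2 + sqrt(41209 + 21316)/4) = 28512 + (2 + sqrt(62525)/4) = 28512 + (2 + (5*sqrt(2501))/4) = 28512 + (2 + 5*sqrt(2501)/4) = 28514 + 5*sqrt(2501)/4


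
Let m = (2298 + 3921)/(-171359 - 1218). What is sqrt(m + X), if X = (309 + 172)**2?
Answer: sqrt(6890582159698006)/172577 ≈ 481.00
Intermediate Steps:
X = 231361 (X = 481**2 = 231361)
m = -6219/172577 (m = 6219/(-172577) = 6219*(-1/172577) = -6219/172577 ≈ -0.036036)
sqrt(m + X) = sqrt(-6219/172577 + 231361) = sqrt(39927581078/172577) = sqrt(6890582159698006)/172577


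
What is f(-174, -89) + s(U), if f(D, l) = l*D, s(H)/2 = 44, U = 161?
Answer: 15574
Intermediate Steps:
s(H) = 88 (s(H) = 2*44 = 88)
f(D, l) = D*l
f(-174, -89) + s(U) = -174*(-89) + 88 = 15486 + 88 = 15574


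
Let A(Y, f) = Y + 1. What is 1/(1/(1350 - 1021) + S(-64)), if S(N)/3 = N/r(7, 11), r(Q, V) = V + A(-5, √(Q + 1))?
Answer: -47/1289 ≈ -0.036462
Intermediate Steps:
A(Y, f) = 1 + Y
r(Q, V) = -4 + V (r(Q, V) = V + (1 - 5) = V - 4 = -4 + V)
S(N) = 3*N/7 (S(N) = 3*(N/(-4 + 11)) = 3*(N/7) = 3*N/7)
1/(1/(1350 - 1021) + S(-64)) = 1/(1/(1350 - 1021) + (3/7)*(-64)) = 1/(1/329 - 192/7) = 1/(-1289/47) = -47/1289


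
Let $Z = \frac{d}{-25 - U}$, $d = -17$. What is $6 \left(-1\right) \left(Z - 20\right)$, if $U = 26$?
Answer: $118$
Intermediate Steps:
$Z = \frac{1}{3}$ ($Z = - \frac{17}{-25 - 26} = - \frac{17}{-51} = \left(-17\right) \left(- \frac{1}{51}\right) = \frac{1}{3} \approx 0.33333$)
$6 \left(-1\right) \left(Z - 20\right) = 6 \left(-1\right) \left(\frac{1}{3} - 20\right) = \left(-6\right) \left(- \frac{59}{3}\right) = 118$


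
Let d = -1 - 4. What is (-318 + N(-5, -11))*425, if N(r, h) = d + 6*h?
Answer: -165325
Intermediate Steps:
d = -5
N(r, h) = -5 + 6*h
(-318 + N(-5, -11))*425 = (-318 + (-5 + 6*(-11)))*425 = (-318 + (-5 - 66))*425 = (-318 - 71)*425 = -389*425 = -165325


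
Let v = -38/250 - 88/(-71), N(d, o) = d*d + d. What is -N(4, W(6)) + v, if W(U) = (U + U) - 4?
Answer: -167849/8875 ≈ -18.913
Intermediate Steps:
W(U) = -4 + 2*U (W(U) = 2*U - 4 = -4 + 2*U)
N(d, o) = d + d² (N(d, o) = d² + d = d + d²)
v = 9651/8875 (v = -38*1/250 - 88*(-1/71) = -19/125 + 88/71 = 9651/8875 ≈ 1.0874)
-N(4, W(6)) + v = -4*(1 + 4) + 9651/8875 = -4*5 + 9651/8875 = -1*20 + 9651/8875 = -20 + 9651/8875 = -167849/8875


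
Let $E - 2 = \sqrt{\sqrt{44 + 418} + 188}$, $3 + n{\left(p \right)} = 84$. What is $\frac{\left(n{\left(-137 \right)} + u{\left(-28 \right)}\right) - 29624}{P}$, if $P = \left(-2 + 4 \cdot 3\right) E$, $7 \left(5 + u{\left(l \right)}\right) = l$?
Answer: $- \frac{14776}{5 \left(2 + \sqrt{188 + \sqrt{462}}\right)} \approx -179.39$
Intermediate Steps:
$n{\left(p \right)} = 81$ ($n{\left(p \right)} = -3 + 84 = 81$)
$E = 2 + \sqrt{188 + \sqrt{462}}$ ($E = 2 + \sqrt{\sqrt{44 + 418} + 188} = 2 + \sqrt{\sqrt{462} + 188} = 2 + \sqrt{188 + \sqrt{462}} \approx 16.474$)
$u{\left(l \right)} = -5 + \frac{l}{7}$
$P = 20 + 10 \sqrt{188 + \sqrt{462}}$ ($P = \left(-2 + 4 \cdot 3\right) \left(2 + \sqrt{188 + \sqrt{462}}\right) = \left(-2 + 12\right) \left(2 + \sqrt{188 + \sqrt{462}}\right) = 10 \left(2 + \sqrt{188 + \sqrt{462}}\right) = 20 + 10 \sqrt{188 + \sqrt{462}} \approx 164.74$)
$\frac{\left(n{\left(-137 \right)} + u{\left(-28 \right)}\right) - 29624}{P} = \frac{\left(81 + \left(-5 + \frac{1}{7} \left(-28\right)\right)\right) - 29624}{20 + 10 \sqrt{188 + \sqrt{462}}} = \frac{\left(81 - 9\right) - 29624}{20 + 10 \sqrt{188 + \sqrt{462}}} = \frac{72 - 29624}{20 + 10 \sqrt{188 + \sqrt{462}}} = - \frac{29552}{20 + 10 \sqrt{188 + \sqrt{462}}}$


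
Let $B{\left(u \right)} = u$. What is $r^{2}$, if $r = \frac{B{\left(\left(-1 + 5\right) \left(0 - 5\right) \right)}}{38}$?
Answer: $\frac{100}{361} \approx 0.27701$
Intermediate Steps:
$r = - \frac{10}{19}$ ($r = \frac{\left(-1 + 5\right) \left(0 - 5\right)}{38} = 4 \left(-5\right) \frac{1}{38} = \left(-20\right) \frac{1}{38} = - \frac{10}{19} \approx -0.52632$)
$r^{2} = \left(- \frac{10}{19}\right)^{2} = \frac{100}{361}$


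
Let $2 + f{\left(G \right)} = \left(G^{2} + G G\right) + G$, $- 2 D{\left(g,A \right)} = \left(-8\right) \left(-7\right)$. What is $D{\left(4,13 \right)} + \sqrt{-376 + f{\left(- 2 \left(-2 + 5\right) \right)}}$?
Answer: $-28 + 2 i \sqrt{78} \approx -28.0 + 17.664 i$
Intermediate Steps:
$D{\left(g,A \right)} = -28$ ($D{\left(g,A \right)} = - \frac{\left(-8\right) \left(-7\right)}{2} = \left(- \frac{1}{2}\right) 56 = -28$)
$f{\left(G \right)} = -2 + G + 2 G^{2}$ ($f{\left(G \right)} = -2 + \left(\left(G^{2} + G G\right) + G\right) = -2 + \left(\left(G^{2} + G^{2}\right) + G\right) = -2 + \left(2 G^{2} + G\right) = -2 + \left(G + 2 G^{2}\right) = -2 + G + 2 G^{2}$)
$D{\left(4,13 \right)} + \sqrt{-376 + f{\left(- 2 \left(-2 + 5\right) \right)}} = -28 + \sqrt{-376 - \left(2 - 2 \cdot 4 \left(-2 + 5\right)^{2} + 2 \left(-2 + 5\right)\right)} = -28 + \sqrt{-376 - \left(8 - 72\right)} = -28 + \sqrt{-376 - -64} = -28 + \sqrt{-376 + 64} = -28 + \sqrt{-312} = -28 + 2 i \sqrt{78}$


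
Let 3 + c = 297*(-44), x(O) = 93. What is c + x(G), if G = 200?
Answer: -12978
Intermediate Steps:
c = -13071 (c = -3 + 297*(-44) = -3 - 13068 = -13071)
c + x(G) = -13071 + 93 = -12978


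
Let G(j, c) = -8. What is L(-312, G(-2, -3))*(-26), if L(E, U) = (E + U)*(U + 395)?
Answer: 3219840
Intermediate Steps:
L(E, U) = (395 + U)*(E + U) (L(E, U) = (E + U)*(395 + U) = (395 + U)*(E + U))
L(-312, G(-2, -3))*(-26) = ((-8)² + 395*(-312) + 395*(-8) - 312*(-8))*(-26) = (64 - 123240 - 3160 + 2496)*(-26) = -123840*(-26) = 3219840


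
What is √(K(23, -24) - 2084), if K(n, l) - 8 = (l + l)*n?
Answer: 2*I*√795 ≈ 56.391*I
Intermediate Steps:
K(n, l) = 8 + 2*l*n (K(n, l) = 8 + (l + l)*n = 8 + (2*l)*n = 8 + 2*l*n)
√(K(23, -24) - 2084) = √((8 + 2*(-24)*23) - 2084) = √((8 - 1104) - 2084) = √(-1096 - 2084) = √(-3180) = 2*I*√795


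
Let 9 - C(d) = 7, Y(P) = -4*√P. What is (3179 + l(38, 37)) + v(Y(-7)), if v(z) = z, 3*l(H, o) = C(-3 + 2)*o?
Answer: 9611/3 - 4*I*√7 ≈ 3203.7 - 10.583*I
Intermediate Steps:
C(d) = 2 (C(d) = 9 - 1*7 = 9 - 7 = 2)
l(H, o) = 2*o/3 (l(H, o) = (2*o)/3 = 2*o/3)
(3179 + l(38, 37)) + v(Y(-7)) = (3179 + (⅔)*37) - 4*I*√7 = (3179 + 74/3) - 4*I*√7 = 9611/3 - 4*I*√7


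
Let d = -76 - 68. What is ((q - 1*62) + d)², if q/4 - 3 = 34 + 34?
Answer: 6084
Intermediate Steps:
d = -144
q = 284 (q = 12 + 4*(34 + 34) = 12 + 4*68 = 12 + 272 = 284)
((q - 1*62) + d)² = ((284 - 1*62) - 144)² = ((284 - 62) - 144)² = (222 - 144)² = 78² = 6084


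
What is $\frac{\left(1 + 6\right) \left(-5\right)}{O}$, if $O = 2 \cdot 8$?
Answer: $- \frac{35}{16} \approx -2.1875$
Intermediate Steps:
$O = 16$
$\frac{\left(1 + 6\right) \left(-5\right)}{O} = \frac{\left(1 + 6\right) \left(-5\right)}{16} = 7 \left(-5\right) \frac{1}{16} = \left(-35\right) \frac{1}{16} = - \frac{35}{16}$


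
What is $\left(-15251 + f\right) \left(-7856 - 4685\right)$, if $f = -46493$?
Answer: $774331504$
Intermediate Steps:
$\left(-15251 + f\right) \left(-7856 - 4685\right) = \left(-15251 - 46493\right) \left(-7856 - 4685\right) = \left(-61744\right) \left(-12541\right) = 774331504$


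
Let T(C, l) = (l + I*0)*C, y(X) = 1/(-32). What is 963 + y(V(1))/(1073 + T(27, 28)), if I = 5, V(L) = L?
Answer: 56362463/58528 ≈ 963.00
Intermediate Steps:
y(X) = -1/32
T(C, l) = C*l (T(C, l) = (l + 5*0)*C = (l + 0)*C = l*C = C*l)
963 + y(V(1))/(1073 + T(27, 28)) = 963 - 1/(32*(1073 + 27*28)) = 963 - 1/(32*(1073 + 756)) = 963 - 1/32/1829 = 963 - 1/32*1/1829 = 963 - 1/58528 = 56362463/58528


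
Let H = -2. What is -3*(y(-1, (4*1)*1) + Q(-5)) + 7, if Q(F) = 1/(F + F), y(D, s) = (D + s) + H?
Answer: 43/10 ≈ 4.3000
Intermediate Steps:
y(D, s) = -2 + D + s (y(D, s) = (D + s) - 2 = -2 + D + s)
Q(F) = 1/(2*F)
-3*(y(-1, (4*1)*1) + Q(-5)) + 7 = -3*((-2 - 1 + (4*1)*1) + (½)/(-5)) + 7 = -3*((-2 - 1 + 4*1) + (½)*(-⅕)) + 7 = -3*((-2 - 1 + 4) - ⅒) + 7 = -3*(1 - ⅒) + 7 = -3*9/10 + 7 = -27/10 + 7 = 43/10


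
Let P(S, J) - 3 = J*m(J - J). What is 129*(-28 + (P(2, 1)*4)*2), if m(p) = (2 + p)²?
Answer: 3612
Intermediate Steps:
P(S, J) = 3 + 4*J (P(S, J) = 3 + J*(2 + (J - J))² = 3 + J*(2 + 0)² = 3 + J*2² = 3 + J*4 = 3 + 4*J)
129*(-28 + (P(2, 1)*4)*2) = 129*(-28 + ((3 + 4*1)*4)*2) = 129*(-28 + ((3 + 4)*4)*2) = 129*(-28 + (7*4)*2) = 129*(-28 + 28*2) = 129*(-28 + 56) = 129*28 = 3612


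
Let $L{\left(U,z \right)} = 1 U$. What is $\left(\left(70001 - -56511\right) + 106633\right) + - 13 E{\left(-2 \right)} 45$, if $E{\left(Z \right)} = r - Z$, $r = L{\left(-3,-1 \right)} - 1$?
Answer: $234315$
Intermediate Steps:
$L{\left(U,z \right)} = U$
$r = -4$ ($r = -3 - 1 = -4$)
$E{\left(Z \right)} = -4 - Z$
$\left(\left(70001 - -56511\right) + 106633\right) + - 13 E{\left(-2 \right)} 45 = \left(\left(70001 - -56511\right) + 106633\right) + - 13 \left(-4 - -2\right) 45 = \left(\left(70001 + 56511\right) + 106633\right) + - 13 \left(-4 + 2\right) 45 = \left(126512 + 106633\right) + \left(-13\right) \left(-2\right) 45 = 233145 + 26 \cdot 45 = 233145 + 1170 = 234315$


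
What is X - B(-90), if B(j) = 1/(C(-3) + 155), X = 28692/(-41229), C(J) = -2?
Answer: -18235/25959 ≈ -0.70245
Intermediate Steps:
X = -3188/4581 (X = 28692*(-1/41229) = -3188/4581 ≈ -0.69592)
B(j) = 1/153 (B(j) = 1/(-2 + 155) = 1/153)
X - B(-90) = -3188/4581 - 1*1/153 = -3188/4581 - 1/153 = -18235/25959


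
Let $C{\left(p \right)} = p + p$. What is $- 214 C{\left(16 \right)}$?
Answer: $-6848$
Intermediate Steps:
$C{\left(p \right)} = 2 p$
$- 214 C{\left(16 \right)} = - 214 \cdot 2 \cdot 16 = \left(-214\right) 32 = -6848$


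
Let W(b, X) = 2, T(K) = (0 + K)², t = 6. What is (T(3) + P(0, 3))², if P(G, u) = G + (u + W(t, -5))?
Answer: 196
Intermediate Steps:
T(K) = K²
P(G, u) = 2 + G + u (P(G, u) = G + (u + 2) = G + (2 + u) = 2 + G + u)
(T(3) + P(0, 3))² = (3² + (2 + 0 + 3))² = (9 + 5)² = 14² = 196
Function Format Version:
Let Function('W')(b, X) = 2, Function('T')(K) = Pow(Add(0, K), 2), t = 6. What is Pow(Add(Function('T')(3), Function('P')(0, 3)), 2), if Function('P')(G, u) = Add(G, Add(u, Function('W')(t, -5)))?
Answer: 196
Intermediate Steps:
Function('T')(K) = Pow(K, 2)
Function('P')(G, u) = Add(2, G, u) (Function('P')(G, u) = Add(G, Add(u, 2)) = Add(G, Add(2, u)) = Add(2, G, u))
Pow(Add(Function('T')(3), Function('P')(0, 3)), 2) = Pow(Add(Pow(3, 2), Add(2, 0, 3)), 2) = Pow(Add(9, 5), 2) = Pow(14, 2) = 196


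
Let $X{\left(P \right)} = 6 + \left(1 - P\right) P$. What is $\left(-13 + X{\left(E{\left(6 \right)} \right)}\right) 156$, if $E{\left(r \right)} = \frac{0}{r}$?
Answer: $-1092$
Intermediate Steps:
$E{\left(r \right)} = 0$
$X{\left(P \right)} = 6 + P \left(1 - P\right)$
$\left(-13 + X{\left(E{\left(6 \right)} \right)}\right) 156 = \left(-13 + \left(6 + 0 - 0^{2}\right)\right) 156 = \left(-13 + \left(6 + 0 - 0\right)\right) 156 = \left(-13 + \left(6 + 0 + 0\right)\right) 156 = \left(-13 + 6\right) 156 = \left(-7\right) 156 = -1092$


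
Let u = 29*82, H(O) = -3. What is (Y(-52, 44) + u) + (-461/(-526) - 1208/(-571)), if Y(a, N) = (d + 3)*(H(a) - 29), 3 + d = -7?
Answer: 782398931/300346 ≈ 2605.0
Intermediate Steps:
d = -10 (d = -3 - 7 = -10)
u = 2378
Y(a, N) = 224 (Y(a, N) = (-10 + 3)*(-3 - 29) = -7*(-32) = 224)
(Y(-52, 44) + u) + (-461/(-526) - 1208/(-571)) = (224 + 2378) + (-461/(-526) - 1208/(-571)) = 2602 + (-461*(-1/526) - 1208*(-1/571)) = 2602 + (461/526 + 1208/571) = 2602 + 898639/300346 = 782398931/300346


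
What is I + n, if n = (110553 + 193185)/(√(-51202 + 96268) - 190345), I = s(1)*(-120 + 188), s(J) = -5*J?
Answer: -538104963290/1575268433 - 13206*√45066/1575268433 ≈ -341.60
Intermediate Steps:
I = -340 (I = (-5*1)*(-120 + 188) = -5*68 = -340)
n = 303738/(-190345 + √45066) (n = 303738/(√45066 - 190345) = 303738/(-190345 + √45066) ≈ -1.5975)
I + n = -340 + (-2513696070/1575268433 - 13206*√45066/1575268433) = -538104963290/1575268433 - 13206*√45066/1575268433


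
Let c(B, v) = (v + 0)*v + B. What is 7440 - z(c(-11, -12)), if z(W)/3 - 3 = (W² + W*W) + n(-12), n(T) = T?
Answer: -98667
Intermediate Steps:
c(B, v) = B + v² (c(B, v) = v*v + B = v² + B = B + v²)
z(W) = -27 + 6*W² (z(W) = 9 + 3*((W² + W*W) - 12) = 9 + 3*((W² + W²) - 12) = 9 + 3*(2*W² - 12) = 9 + 3*(-12 + 2*W²) = 9 + (-36 + 6*W²) = -27 + 6*W²)
7440 - z(c(-11, -12)) = 7440 - (-27 + 6*(-11 + (-12)²)²) = 7440 - (-27 + 6*(-11 + 144)²) = 7440 - (-27 + 6*133²) = 7440 - (-27 + 6*17689) = 7440 - (-27 + 106134) = 7440 - 1*106107 = 7440 - 106107 = -98667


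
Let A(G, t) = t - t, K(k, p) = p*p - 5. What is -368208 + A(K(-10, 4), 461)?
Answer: -368208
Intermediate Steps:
K(k, p) = -5 + p² (K(k, p) = p² - 5 = -5 + p²)
A(G, t) = 0
-368208 + A(K(-10, 4), 461) = -368208 + 0 = -368208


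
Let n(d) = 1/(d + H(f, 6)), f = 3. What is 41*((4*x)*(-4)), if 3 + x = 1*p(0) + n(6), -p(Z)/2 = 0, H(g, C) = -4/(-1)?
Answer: 9512/5 ≈ 1902.4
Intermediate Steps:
H(g, C) = 4 (H(g, C) = -4*(-1) = 4)
p(Z) = 0 (p(Z) = -2*0 = 0)
n(d) = 1/(4 + d) (n(d) = 1/(d + 4) = 1/(4 + d))
x = -29/10 (x = -3 + (1*0 + 1/(4 + 6)) = -3 + (0 + 1/10) = -3 + 1/10 = -29/10 ≈ -2.9000)
41*((4*x)*(-4)) = 41*((4*(-29/10))*(-4)) = 41*(-58/5*(-4)) = 41*(232/5) = 9512/5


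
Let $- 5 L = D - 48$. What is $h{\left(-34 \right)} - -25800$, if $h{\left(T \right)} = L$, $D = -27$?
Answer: $25815$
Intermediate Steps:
$L = 15$ ($L = - \frac{-27 - 48}{5} = \left(- \frac{1}{5}\right) \left(-75\right) = 15$)
$h{\left(T \right)} = 15$
$h{\left(-34 \right)} - -25800 = 15 - -25800 = 15 + 25800 = 25815$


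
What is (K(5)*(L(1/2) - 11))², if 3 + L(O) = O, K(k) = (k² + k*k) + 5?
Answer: 2205225/4 ≈ 5.5131e+5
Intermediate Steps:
K(k) = 5 + 2*k² (K(k) = (k² + k²) + 5 = 2*k² + 5 = 5 + 2*k²)
L(O) = -3 + O
(K(5)*(L(1/2) - 11))² = ((5 + 2*5²)*((-3 + 1/2) - 11))² = ((5 + 2*25)*((-3 + ½) - 11))² = ((5 + 50)*(-5/2 - 11))² = (55*(-27/2))² = (-1485/2)² = 2205225/4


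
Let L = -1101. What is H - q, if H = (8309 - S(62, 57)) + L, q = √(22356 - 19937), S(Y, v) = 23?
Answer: 7185 - √2419 ≈ 7135.8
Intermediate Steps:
q = √2419 ≈ 49.183
H = 7185 (H = (8309 - 1*23) - 1101 = (8309 - 23) - 1101 = 8286 - 1101 = 7185)
H - q = 7185 - √2419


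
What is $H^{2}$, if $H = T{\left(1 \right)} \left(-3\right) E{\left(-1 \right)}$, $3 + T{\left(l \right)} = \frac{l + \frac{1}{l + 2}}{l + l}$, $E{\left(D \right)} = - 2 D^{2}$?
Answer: $196$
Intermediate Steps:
$T{\left(l \right)} = -3 + \frac{l + \frac{1}{2 + l}}{2 l}$ ($T{\left(l \right)} = -3 + \frac{l + \frac{1}{l + 2}}{l + l} = -3 + \frac{l + \frac{1}{2 + l}}{2 l}$)
$H = -14$ ($H = \frac{1 - 10 - 5 \cdot 1^{2}}{2 \cdot 1 \left(2 + 1\right)} \left(-3\right) \left(- 2 \left(-1\right)^{2}\right) = \frac{1}{2} \cdot 1 \cdot \frac{1}{3} \left(1 - 10 - 5\right) \left(-3\right) \left(\left(-2\right) 1\right) = \frac{1}{2} \cdot 1 \cdot \frac{1}{3} \left(1 - 10 - 5\right) \left(-3\right) \left(-2\right) = \frac{1}{2} \cdot 1 \cdot \frac{1}{3} \left(-14\right) \left(-3\right) \left(-2\right) = \left(- \frac{7}{3}\right) \left(-3\right) \left(-2\right) = 7 \left(-2\right) = -14$)
$H^{2} = \left(-14\right)^{2} = 196$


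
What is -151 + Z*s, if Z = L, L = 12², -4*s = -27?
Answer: 821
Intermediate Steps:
s = 27/4 (s = -¼*(-27) = 27/4 ≈ 6.7500)
L = 144
Z = 144
-151 + Z*s = -151 + 144*(27/4) = -151 + 972 = 821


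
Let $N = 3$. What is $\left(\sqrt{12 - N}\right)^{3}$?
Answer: $27$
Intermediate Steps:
$\left(\sqrt{12 - N}\right)^{3} = \left(\sqrt{12 - 3}\right)^{3} = \left(\sqrt{9}\right)^{3} = 3^{3} = 27$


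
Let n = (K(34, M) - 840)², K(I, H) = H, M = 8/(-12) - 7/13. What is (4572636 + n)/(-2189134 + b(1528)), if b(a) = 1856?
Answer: -8031278605/3326849838 ≈ -2.4141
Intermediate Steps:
M = -47/39 (M = 8*(-1/12) - 7*1/13 = -⅔ - 7/13 = -47/39 ≈ -1.2051)
n = 1076299249/1521 (n = (-47/39 - 840)² = (-32807/39)² = 1076299249/1521 ≈ 7.0763e+5)
(4572636 + n)/(-2189134 + b(1528)) = (4572636 + 1076299249/1521)/(-2189134 + 1856) = (8031278605/1521)/(-2187278) = (8031278605/1521)*(-1/2187278) = -8031278605/3326849838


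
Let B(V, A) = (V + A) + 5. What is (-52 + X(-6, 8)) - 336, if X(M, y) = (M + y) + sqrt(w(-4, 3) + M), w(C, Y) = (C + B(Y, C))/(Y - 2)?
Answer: -386 + I*sqrt(6) ≈ -386.0 + 2.4495*I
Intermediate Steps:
B(V, A) = 5 + A + V (B(V, A) = (A + V) + 5 = 5 + A + V)
w(C, Y) = (5 + Y + 2*C)/(-2 + Y) (w(C, Y) = (C + (5 + C + Y))/(Y - 2) = (5 + Y + 2*C)/(-2 + Y))
X(M, y) = M + y + sqrt(M) (X(M, y) = (M + y) + sqrt((5 + 3 + 2*(-4))/(-2 + 3) + M) = (M + y) + sqrt((5 + 3 - 8)/1 + M) = (M + y) + sqrt(1*0 + M) = (M + y) + sqrt(0 + M) = (M + y) + sqrt(M) = M + y + sqrt(M))
(-52 + X(-6, 8)) - 336 = (-52 + (-6 + 8 + sqrt(-6))) - 336 = (-52 + (-6 + 8 + I*sqrt(6))) - 336 = (-52 + (2 + I*sqrt(6))) - 336 = (-50 + I*sqrt(6)) - 336 = -386 + I*sqrt(6)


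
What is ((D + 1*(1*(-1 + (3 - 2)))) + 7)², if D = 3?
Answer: 100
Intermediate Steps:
((D + 1*(1*(-1 + (3 - 2)))) + 7)² = ((3 + 1*(1*(-1 + (3 - 2)))) + 7)² = ((3 + 1*(1*(-1 + 1))) + 7)² = ((3 + 1*(1*0)) + 7)² = ((3 + 1*0) + 7)² = ((3 + 0) + 7)² = (3 + 7)² = 10² = 100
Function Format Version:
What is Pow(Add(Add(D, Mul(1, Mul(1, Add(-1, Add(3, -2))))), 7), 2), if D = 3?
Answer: 100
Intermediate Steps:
Pow(Add(Add(D, Mul(1, Mul(1, Add(-1, Add(3, -2))))), 7), 2) = Pow(Add(Add(3, Mul(1, Mul(1, Add(-1, Add(3, -2))))), 7), 2) = Pow(Add(Add(3, Mul(1, Mul(1, Add(-1, 1)))), 7), 2) = Pow(Add(Add(3, Mul(1, Mul(1, 0))), 7), 2) = Pow(Add(Add(3, Mul(1, 0)), 7), 2) = Pow(Add(Add(3, 0), 7), 2) = Pow(Add(3, 7), 2) = Pow(10, 2) = 100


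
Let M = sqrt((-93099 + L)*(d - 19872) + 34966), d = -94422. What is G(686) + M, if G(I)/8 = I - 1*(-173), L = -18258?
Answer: 6872 + 2*sqrt(3181867981) ≈ 1.1969e+5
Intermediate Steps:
G(I) = 1384 + 8*I (G(I) = 8*(I - 1*(-173)) = 8*(I + 173) = 8*(173 + I) = 1384 + 8*I)
M = 2*sqrt(3181867981) (M = sqrt((-93099 - 18258)*(-94422 - 19872) + 34966) = sqrt(-111357*(-114294) + 34966) = sqrt(12727436958 + 34966) = sqrt(12727471924) = 2*sqrt(3181867981) ≈ 1.1282e+5)
G(686) + M = (1384 + 8*686) + 2*sqrt(3181867981) = (1384 + 5488) + 2*sqrt(3181867981) = 6872 + 2*sqrt(3181867981)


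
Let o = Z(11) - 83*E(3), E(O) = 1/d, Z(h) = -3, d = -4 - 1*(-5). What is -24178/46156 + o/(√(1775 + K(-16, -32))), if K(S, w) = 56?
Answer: -1099/2098 - 86*√1831/1831 ≈ -2.5336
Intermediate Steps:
d = 1 (d = -4 + 5 = 1)
E(O) = 1 (E(O) = 1/1 = 1)
o = -86 (o = -3 - 83*1 = -3 - 83 = -86)
-24178/46156 + o/(√(1775 + K(-16, -32))) = -24178/46156 - 86/√(1775 + 56) = -24178*1/46156 - 86*√1831/1831 = -1099/2098 - 86*√1831/1831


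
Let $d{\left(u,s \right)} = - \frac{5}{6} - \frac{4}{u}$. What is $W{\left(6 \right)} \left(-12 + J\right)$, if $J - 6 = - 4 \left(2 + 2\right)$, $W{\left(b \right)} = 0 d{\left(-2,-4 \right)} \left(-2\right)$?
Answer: $0$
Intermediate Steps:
$d{\left(u,s \right)} = - \frac{5}{6} - \frac{4}{u}$ ($d{\left(u,s \right)} = \left(-5\right) \frac{1}{6} - \frac{4}{u} = - \frac{5}{6} - \frac{4}{u}$)
$W{\left(b \right)} = 0$ ($W{\left(b \right)} = 0 \left(- \frac{5}{6} - \frac{4}{-2}\right) \left(-2\right) = 0 \left(- \frac{5}{6} - -2\right) \left(-2\right) = 0 \left(- \frac{5}{6} + 2\right) \left(-2\right) = 0 \cdot \frac{7}{6} \left(-2\right) = 0 \left(-2\right) = 0$)
$J = -10$ ($J = 6 - 4 \left(2 + 2\right) = 6 - 16 = -10$)
$W{\left(6 \right)} \left(-12 + J\right) = 0 \left(-12 - 10\right) = 0 \left(-22\right) = 0$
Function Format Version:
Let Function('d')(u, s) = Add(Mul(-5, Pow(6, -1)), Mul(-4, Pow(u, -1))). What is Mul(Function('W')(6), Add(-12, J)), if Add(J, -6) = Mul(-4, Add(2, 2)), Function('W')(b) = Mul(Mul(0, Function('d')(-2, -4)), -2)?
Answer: 0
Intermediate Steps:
Function('d')(u, s) = Add(Rational(-5, 6), Mul(-4, Pow(u, -1))) (Function('d')(u, s) = Add(Mul(-5, Rational(1, 6)), Mul(-4, Pow(u, -1))) = Add(Rational(-5, 6), Mul(-4, Pow(u, -1))))
Function('W')(b) = 0 (Function('W')(b) = Mul(Mul(0, Add(Rational(-5, 6), Mul(-4, Pow(-2, -1)))), -2) = Mul(Mul(0, Add(Rational(-5, 6), Mul(-4, Rational(-1, 2)))), -2) = Mul(Mul(0, Add(Rational(-5, 6), 2)), -2) = Mul(Mul(0, Rational(7, 6)), -2) = Mul(0, -2) = 0)
J = -10 (J = Add(6, Mul(-4, Add(2, 2))) = Add(6, Mul(-4, 4)) = Add(6, -16) = -10)
Mul(Function('W')(6), Add(-12, J)) = Mul(0, Add(-12, -10)) = Mul(0, -22) = 0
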